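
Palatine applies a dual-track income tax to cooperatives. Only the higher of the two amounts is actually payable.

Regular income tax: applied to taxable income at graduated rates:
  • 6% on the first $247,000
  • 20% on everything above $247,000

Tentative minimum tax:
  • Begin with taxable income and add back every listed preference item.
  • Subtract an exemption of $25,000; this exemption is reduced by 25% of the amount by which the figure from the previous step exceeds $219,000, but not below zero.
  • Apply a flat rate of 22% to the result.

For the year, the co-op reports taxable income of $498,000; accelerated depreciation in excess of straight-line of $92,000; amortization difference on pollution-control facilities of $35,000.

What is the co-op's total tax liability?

Regular income tax:
  $247,000 × 6% = $14,820
  $251,000 × 20% = $50,200
  → $65,020

Tentative minimum tax:
  Adjusted income: $498,000 + $92,000 + $35,000 = $625,000
  Exemption: 25% × ($625,000 − $219,000) = $101,500 ≥ $25,000, so the exemption is fully phased out
  Base: $625,000 − $0 = $625,000
  $625,000 × 22% = $137,500

$137,500 > $65,020, so the tentative minimum tax is the binding amount.

$137,500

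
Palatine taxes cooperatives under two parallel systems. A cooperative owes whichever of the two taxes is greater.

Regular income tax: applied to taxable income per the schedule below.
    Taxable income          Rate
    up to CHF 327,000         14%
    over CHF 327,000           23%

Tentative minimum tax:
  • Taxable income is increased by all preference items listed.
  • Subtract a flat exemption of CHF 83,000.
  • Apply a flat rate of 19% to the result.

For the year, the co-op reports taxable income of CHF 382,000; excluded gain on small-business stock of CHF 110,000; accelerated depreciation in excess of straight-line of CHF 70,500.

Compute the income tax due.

Regular income tax:
  CHF 327,000 × 14% = CHF 45,780
  CHF 55,000 × 23% = CHF 12,650
  → CHF 58,430

Tentative minimum tax:
  Adjusted income: CHF 382,000 + CHF 110,000 + CHF 70,500 = CHF 562,500
  Less exemption CHF 83,000 → base CHF 479,500
  CHF 479,500 × 19% = CHF 91,105

CHF 91,105 > CHF 58,430, so the tentative minimum tax is the binding amount.

CHF 91,105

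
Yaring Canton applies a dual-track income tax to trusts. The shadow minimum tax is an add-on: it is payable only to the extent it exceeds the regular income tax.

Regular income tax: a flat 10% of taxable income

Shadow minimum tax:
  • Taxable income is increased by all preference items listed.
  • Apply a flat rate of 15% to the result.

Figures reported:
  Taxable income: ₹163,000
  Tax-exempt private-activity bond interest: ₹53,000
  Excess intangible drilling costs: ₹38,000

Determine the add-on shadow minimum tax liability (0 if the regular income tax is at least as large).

Regular income tax:
  ₹163,000 × 10% = ₹16,300

Shadow minimum tax:
  Adjusted income: ₹163,000 + ₹53,000 + ₹38,000 = ₹254,000
  ₹254,000 × 15% = ₹38,100

Excess of shadow minimum tax over regular income tax: ₹38,100 − ₹16,300 = ₹21,800.

₹21,800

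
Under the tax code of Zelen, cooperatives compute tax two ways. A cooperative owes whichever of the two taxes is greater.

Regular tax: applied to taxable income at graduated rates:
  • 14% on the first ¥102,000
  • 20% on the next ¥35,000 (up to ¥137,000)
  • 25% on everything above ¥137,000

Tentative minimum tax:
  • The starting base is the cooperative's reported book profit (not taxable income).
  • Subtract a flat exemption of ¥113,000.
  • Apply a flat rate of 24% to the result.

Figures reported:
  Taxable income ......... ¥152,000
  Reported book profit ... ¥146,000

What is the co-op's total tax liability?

Regular tax:
  ¥102,000 × 14% = ¥14,280
  ¥35,000 × 20% = ¥7,000
  ¥15,000 × 25% = ¥3,750
  → ¥25,030

Tentative minimum tax:
  Base (reported book profit): ¥146,000
  Less exemption ¥113,000 → base ¥33,000
  ¥33,000 × 24% = ¥7,920

¥25,030 > ¥7,920, so the regular tax governs.

¥25,030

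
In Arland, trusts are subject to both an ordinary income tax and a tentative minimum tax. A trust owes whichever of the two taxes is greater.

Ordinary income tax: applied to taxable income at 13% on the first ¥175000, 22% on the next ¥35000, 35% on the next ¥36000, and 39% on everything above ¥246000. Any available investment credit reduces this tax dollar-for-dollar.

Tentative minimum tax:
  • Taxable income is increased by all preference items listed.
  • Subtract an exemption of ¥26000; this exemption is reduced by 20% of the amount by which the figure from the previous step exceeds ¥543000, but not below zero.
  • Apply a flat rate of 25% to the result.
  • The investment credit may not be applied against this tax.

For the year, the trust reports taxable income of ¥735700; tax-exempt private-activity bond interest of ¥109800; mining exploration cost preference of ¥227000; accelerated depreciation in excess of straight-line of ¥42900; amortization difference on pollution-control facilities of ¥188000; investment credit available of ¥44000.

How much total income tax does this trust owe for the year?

¥325850

Tentative minimum tax:
  Adjusted income: ¥735700 + ¥109800 + ¥227000 + ¥42900 + ¥188000 = ¥1303400
  Exemption: 20% × (¥1303400 − ¥543000) = ¥152080 ≥ ¥26000, so the exemption is fully phased out
  Base: ¥1303400 − ¥0 = ¥1303400
  ¥1303400 × 25% = ¥325850

Ordinary income tax:
  ¥175000 × 13% = ¥22750
  ¥35000 × 22% = ¥7700
  ¥36000 × 35% = ¥12600
  ¥489700 × 39% = ¥190983
  → ¥234033
  Less investment credit ¥44000 → ¥190033

¥325850 > ¥190033, so the tentative minimum tax is the binding amount.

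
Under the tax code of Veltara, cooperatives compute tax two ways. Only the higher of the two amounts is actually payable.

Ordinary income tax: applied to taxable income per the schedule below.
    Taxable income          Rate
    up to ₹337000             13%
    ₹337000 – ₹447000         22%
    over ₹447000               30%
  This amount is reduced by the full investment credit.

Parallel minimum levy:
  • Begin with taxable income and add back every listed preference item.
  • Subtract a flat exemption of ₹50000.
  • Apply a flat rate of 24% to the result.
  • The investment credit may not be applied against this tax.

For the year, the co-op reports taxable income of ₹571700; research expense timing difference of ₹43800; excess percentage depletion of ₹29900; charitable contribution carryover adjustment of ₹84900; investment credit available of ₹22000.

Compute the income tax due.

Ordinary income tax:
  ₹337000 × 13% = ₹43810
  ₹110000 × 22% = ₹24200
  ₹124700 × 30% = ₹37410
  → ₹105420
  Less investment credit ₹22000 → ₹83420

Parallel minimum levy:
  Adjusted income: ₹571700 + ₹43800 + ₹29900 + ₹84900 = ₹730300
  Less exemption ₹50000 → base ₹680300
  ₹680300 × 24% = ₹163272

₹163272 > ₹83420, so the parallel minimum levy is the binding amount.

₹163272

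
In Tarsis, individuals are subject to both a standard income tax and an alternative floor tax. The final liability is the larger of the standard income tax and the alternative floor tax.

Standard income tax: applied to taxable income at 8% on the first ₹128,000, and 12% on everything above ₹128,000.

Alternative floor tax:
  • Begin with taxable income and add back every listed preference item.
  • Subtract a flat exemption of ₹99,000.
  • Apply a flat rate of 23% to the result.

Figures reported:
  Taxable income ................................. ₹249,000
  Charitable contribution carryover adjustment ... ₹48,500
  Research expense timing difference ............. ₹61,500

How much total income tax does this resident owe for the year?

₹59,800

Alternative floor tax:
  Adjusted income: ₹249,000 + ₹48,500 + ₹61,500 = ₹359,000
  Less exemption ₹99,000 → base ₹260,000
  ₹260,000 × 23% = ₹59,800

Standard income tax:
  ₹128,000 × 8% = ₹10,240
  ₹121,000 × 12% = ₹14,520
  → ₹24,760

₹59,800 > ₹24,760, so the alternative floor tax is the binding amount.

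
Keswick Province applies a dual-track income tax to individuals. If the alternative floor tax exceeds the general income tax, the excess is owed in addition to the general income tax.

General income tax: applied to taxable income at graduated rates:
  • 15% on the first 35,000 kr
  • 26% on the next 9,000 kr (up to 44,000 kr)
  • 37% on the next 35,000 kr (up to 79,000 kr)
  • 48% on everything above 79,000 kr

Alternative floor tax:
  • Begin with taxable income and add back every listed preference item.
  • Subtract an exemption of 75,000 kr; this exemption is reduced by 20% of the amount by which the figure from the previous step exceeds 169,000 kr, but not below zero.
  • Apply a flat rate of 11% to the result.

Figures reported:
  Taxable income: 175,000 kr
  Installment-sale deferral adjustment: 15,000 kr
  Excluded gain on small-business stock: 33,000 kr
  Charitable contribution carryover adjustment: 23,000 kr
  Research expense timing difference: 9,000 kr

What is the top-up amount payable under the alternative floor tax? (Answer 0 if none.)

0 kr

General income tax:
  35,000 kr × 15% = 5,250 kr
  9,000 kr × 26% = 2,340 kr
  35,000 kr × 37% = 12,950 kr
  96,000 kr × 48% = 46,080 kr
  → 66,620 kr

Alternative floor tax:
  Adjusted income: 175,000 kr + 15,000 kr + 33,000 kr + 23,000 kr + 9,000 kr = 255,000 kr
  Exemption: 75,000 kr − 20% × (255,000 kr − 169,000 kr) = 75,000 kr − 17,200 kr = 57,800 kr
  Base: 255,000 kr − 57,800 kr = 197,200 kr
  197,200 kr × 11% = 21,692 kr

21,692 kr ≤ 66,620 kr, so no add-on is due.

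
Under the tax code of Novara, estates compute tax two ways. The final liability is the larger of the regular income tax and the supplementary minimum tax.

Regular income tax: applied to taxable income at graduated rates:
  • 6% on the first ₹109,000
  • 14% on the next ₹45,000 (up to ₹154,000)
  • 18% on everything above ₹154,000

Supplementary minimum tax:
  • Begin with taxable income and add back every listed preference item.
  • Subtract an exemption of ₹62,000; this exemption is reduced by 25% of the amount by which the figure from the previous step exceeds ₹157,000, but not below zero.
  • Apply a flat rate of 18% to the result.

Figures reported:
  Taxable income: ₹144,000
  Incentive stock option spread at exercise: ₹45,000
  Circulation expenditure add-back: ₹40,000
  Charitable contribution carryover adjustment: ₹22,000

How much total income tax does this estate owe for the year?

₹38,250

Supplementary minimum tax:
  Adjusted income: ₹144,000 + ₹45,000 + ₹40,000 + ₹22,000 = ₹251,000
  Exemption: ₹62,000 − 25% × (₹251,000 − ₹157,000) = ₹62,000 − ₹23,500 = ₹38,500
  Base: ₹251,000 − ₹38,500 = ₹212,500
  ₹212,500 × 18% = ₹38,250

Regular income tax:
  ₹109,000 × 6% = ₹6,540
  ₹35,000 × 14% = ₹4,900
  → ₹11,440

₹38,250 > ₹11,440, so the supplementary minimum tax is the binding amount.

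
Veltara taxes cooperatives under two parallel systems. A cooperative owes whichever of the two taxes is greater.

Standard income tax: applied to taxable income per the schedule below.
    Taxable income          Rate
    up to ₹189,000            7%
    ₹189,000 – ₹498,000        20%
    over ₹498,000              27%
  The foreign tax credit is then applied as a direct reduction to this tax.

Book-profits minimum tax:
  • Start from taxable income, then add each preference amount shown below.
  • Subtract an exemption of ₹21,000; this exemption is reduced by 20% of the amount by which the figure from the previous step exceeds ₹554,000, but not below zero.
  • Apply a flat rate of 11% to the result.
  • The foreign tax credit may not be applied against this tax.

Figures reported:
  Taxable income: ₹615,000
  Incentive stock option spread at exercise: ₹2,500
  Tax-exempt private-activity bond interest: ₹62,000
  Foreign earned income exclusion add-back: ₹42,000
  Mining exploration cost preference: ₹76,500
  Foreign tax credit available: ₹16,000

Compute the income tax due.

Standard income tax:
  ₹189,000 × 7% = ₹13,230
  ₹309,000 × 20% = ₹61,800
  ₹117,000 × 27% = ₹31,590
  → ₹106,620
  Less foreign tax credit ₹16,000 → ₹90,620

Book-profits minimum tax:
  Adjusted income: ₹615,000 + ₹2,500 + ₹62,000 + ₹42,000 + ₹76,500 = ₹798,000
  Exemption: 20% × (₹798,000 − ₹554,000) = ₹48,800 ≥ ₹21,000, so the exemption is fully phased out
  Base: ₹798,000 − ₹0 = ₹798,000
  ₹798,000 × 11% = ₹87,780

₹90,620 > ₹87,780, so the standard income tax governs.

₹90,620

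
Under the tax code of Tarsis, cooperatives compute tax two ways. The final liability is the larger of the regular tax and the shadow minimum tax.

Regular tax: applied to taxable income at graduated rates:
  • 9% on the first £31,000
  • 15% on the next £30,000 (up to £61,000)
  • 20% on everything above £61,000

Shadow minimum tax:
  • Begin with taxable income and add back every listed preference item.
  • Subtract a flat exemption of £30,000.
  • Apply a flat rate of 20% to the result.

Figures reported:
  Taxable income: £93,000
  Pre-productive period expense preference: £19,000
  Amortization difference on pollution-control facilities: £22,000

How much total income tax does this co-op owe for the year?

£20,800

Shadow minimum tax:
  Adjusted income: £93,000 + £19,000 + £22,000 = £134,000
  Less exemption £30,000 → base £104,000
  £104,000 × 20% = £20,800

Regular tax:
  £31,000 × 9% = £2,790
  £30,000 × 15% = £4,500
  £32,000 × 20% = £6,400
  → £13,690

£20,800 > £13,690, so the shadow minimum tax is the binding amount.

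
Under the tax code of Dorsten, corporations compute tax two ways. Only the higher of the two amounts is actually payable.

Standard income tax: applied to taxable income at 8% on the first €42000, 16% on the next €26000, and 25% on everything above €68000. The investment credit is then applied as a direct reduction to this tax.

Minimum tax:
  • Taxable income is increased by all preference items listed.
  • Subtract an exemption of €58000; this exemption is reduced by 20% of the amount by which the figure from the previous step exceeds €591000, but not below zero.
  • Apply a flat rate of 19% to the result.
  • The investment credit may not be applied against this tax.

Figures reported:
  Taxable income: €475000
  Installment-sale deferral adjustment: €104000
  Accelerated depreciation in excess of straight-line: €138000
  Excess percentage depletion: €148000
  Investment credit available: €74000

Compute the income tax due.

€163742

Standard income tax:
  €42000 × 8% = €3360
  €26000 × 16% = €4160
  €407000 × 25% = €101750
  → €109270
  Less investment credit €74000 → €35270

Minimum tax:
  Adjusted income: €475000 + €104000 + €138000 + €148000 = €865000
  Exemption: €58000 − 20% × (€865000 − €591000) = €58000 − €54800 = €3200
  Base: €865000 − €3200 = €861800
  €861800 × 19% = €163742

€163742 > €35270, so the minimum tax is the binding amount.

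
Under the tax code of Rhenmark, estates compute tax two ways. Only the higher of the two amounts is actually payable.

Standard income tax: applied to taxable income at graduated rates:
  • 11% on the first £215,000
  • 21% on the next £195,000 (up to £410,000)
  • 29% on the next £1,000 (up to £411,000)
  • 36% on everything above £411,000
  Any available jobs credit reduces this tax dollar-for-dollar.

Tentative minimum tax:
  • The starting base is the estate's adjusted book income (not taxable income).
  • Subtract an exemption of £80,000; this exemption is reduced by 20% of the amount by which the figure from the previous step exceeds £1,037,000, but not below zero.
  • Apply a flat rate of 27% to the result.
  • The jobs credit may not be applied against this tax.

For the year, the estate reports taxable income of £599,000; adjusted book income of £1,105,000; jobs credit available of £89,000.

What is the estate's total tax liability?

£280,422

Tentative minimum tax:
  Base (adjusted book income): £1,105,000
  Exemption: £80,000 − 20% × (£1,105,000 − £1,037,000) = £80,000 − £13,600 = £66,400
  Base: £1,105,000 − £66,400 = £1,038,600
  £1,038,600 × 27% = £280,422

Standard income tax:
  £215,000 × 11% = £23,650
  £195,000 × 21% = £40,950
  £1,000 × 29% = £290
  £188,000 × 36% = £67,680
  → £132,570
  Less jobs credit £89,000 → £43,570

£280,422 > £43,570, so the tentative minimum tax is the binding amount.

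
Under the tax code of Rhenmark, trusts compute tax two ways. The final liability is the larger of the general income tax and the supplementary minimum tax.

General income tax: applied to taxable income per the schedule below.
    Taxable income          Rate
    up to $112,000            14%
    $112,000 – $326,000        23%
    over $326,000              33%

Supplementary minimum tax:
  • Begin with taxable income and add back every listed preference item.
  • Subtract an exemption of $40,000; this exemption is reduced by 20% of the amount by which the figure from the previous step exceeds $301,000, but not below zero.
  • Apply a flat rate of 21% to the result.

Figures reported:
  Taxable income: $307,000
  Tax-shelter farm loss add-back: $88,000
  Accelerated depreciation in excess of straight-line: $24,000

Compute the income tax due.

$84,546

General income tax:
  $112,000 × 14% = $15,680
  $195,000 × 23% = $44,850
  → $60,530

Supplementary minimum tax:
  Adjusted income: $307,000 + $88,000 + $24,000 = $419,000
  Exemption: $40,000 − 20% × ($419,000 − $301,000) = $40,000 − $23,600 = $16,400
  Base: $419,000 − $16,400 = $402,600
  $402,600 × 21% = $84,546

$84,546 > $60,530, so the supplementary minimum tax is the binding amount.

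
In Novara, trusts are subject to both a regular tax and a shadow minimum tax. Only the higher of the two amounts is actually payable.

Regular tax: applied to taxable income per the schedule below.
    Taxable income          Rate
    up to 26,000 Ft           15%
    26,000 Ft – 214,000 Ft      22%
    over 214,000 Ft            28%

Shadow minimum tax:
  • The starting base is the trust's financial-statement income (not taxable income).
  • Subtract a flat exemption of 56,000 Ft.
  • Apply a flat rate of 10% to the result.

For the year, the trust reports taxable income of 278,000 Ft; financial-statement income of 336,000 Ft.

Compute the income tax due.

63,180 Ft

Regular tax:
  26,000 Ft × 15% = 3,900 Ft
  188,000 Ft × 22% = 41,360 Ft
  64,000 Ft × 28% = 17,920 Ft
  → 63,180 Ft

Shadow minimum tax:
  Base (financial-statement income): 336,000 Ft
  Less exemption 56,000 Ft → base 280,000 Ft
  280,000 Ft × 10% = 28,000 Ft

63,180 Ft > 28,000 Ft, so the regular tax governs.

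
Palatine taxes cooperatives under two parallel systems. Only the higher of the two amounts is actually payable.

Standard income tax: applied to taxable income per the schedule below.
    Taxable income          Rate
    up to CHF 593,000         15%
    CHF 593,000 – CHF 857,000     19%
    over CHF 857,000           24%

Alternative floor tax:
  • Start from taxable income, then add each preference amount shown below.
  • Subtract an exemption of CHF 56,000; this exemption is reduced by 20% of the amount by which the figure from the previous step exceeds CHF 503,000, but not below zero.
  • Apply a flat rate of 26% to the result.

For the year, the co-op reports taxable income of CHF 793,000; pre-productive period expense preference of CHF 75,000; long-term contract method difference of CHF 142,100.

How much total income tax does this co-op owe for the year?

Standard income tax:
  CHF 593,000 × 15% = CHF 88,950
  CHF 200,000 × 19% = CHF 38,000
  → CHF 126,950

Alternative floor tax:
  Adjusted income: CHF 793,000 + CHF 75,000 + CHF 142,100 = CHF 1,010,100
  Exemption: 20% × (CHF 1,010,100 − CHF 503,000) = CHF 101,420 ≥ CHF 56,000, so the exemption is fully phased out
  Base: CHF 1,010,100 − CHF 0 = CHF 1,010,100
  CHF 1,010,100 × 26% = CHF 262,626

CHF 262,626 > CHF 126,950, so the alternative floor tax is the binding amount.

CHF 262,626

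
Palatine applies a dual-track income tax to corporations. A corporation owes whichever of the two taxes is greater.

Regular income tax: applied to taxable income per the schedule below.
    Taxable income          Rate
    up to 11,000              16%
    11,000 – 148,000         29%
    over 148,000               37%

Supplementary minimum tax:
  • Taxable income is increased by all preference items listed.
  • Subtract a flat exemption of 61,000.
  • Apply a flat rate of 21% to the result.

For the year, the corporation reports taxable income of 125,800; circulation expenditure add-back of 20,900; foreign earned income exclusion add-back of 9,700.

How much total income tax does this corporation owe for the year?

35,052

Supplementary minimum tax:
  Adjusted income: 125,800 + 20,900 + 9,700 = 156,400
  Less exemption 61,000 → base 95,400
  95,400 × 21% = 20,034

Regular income tax:
  11,000 × 16% = 1,760
  114,800 × 29% = 33,292
  → 35,052

35,052 > 20,034, so the regular income tax governs.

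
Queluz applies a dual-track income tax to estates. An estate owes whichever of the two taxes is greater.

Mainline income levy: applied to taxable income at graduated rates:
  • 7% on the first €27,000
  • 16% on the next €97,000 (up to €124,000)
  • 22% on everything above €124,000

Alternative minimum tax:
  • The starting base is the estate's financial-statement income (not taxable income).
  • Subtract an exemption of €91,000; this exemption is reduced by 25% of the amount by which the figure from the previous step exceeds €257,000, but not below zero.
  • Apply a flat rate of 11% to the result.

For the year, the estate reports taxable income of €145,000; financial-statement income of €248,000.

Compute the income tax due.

€22,030

Mainline income levy:
  €27,000 × 7% = €1,890
  €97,000 × 16% = €15,520
  €21,000 × 22% = €4,620
  → €22,030

Alternative minimum tax:
  Base (financial-statement income): €248,000
  Exemption: €248,000 ≤ €257,000, so full €91,000 applies
  Base: €248,000 − €91,000 = €157,000
  €157,000 × 11% = €17,270

€22,030 > €17,270, so the mainline income levy governs.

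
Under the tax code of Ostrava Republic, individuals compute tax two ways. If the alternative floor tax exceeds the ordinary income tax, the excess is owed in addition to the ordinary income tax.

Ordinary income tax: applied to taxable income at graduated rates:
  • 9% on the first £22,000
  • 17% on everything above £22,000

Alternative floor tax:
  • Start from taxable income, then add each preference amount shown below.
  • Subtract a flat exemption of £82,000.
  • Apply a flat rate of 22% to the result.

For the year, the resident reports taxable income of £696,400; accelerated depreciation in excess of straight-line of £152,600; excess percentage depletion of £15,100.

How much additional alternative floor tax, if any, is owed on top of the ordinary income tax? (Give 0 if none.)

£55,434

Alternative floor tax:
  Adjusted income: £696,400 + £152,600 + £15,100 = £864,100
  Less exemption £82,000 → base £782,100
  £782,100 × 22% = £172,062

Ordinary income tax:
  £22,000 × 9% = £1,980
  £674,400 × 17% = £114,648
  → £116,628

Excess of alternative floor tax over ordinary income tax: £172,062 − £116,628 = £55,434.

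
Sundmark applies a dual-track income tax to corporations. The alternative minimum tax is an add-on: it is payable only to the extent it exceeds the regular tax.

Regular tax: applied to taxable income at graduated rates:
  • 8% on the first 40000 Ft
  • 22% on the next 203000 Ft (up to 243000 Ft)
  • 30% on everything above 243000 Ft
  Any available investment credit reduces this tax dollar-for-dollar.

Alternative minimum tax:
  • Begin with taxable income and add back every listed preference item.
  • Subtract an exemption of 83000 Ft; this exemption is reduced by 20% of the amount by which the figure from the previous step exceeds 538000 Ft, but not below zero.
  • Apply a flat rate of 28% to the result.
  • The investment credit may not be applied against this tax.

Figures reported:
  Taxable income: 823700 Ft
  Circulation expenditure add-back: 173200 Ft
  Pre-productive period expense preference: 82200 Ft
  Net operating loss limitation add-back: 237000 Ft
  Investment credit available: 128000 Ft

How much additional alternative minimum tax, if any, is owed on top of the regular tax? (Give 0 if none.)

274438 Ft

Alternative minimum tax:
  Adjusted income: 823700 Ft + 173200 Ft + 82200 Ft + 237000 Ft = 1316100 Ft
  Exemption: 20% × (1316100 Ft − 538000 Ft) = 155620 Ft ≥ 83000 Ft, so the exemption is fully phased out
  Base: 1316100 Ft − 0 Ft = 1316100 Ft
  1316100 Ft × 28% = 368508 Ft

Regular tax:
  40000 Ft × 8% = 3200 Ft
  203000 Ft × 22% = 44660 Ft
  580700 Ft × 30% = 174210 Ft
  → 222070 Ft
  Less investment credit 128000 Ft → 94070 Ft

Excess of alternative minimum tax over regular tax: 368508 Ft − 94070 Ft = 274438 Ft.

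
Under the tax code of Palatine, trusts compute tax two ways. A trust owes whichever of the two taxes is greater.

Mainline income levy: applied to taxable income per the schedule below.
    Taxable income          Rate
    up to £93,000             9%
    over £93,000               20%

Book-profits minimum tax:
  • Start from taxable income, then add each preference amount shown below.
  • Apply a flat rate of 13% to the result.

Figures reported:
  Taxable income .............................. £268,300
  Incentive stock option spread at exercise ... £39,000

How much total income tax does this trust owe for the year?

Mainline income levy:
  £93,000 × 9% = £8,370
  £175,300 × 20% = £35,060
  → £43,430

Book-profits minimum tax:
  Adjusted income: £268,300 + £39,000 = £307,300
  £307,300 × 13% = £39,949

£43,430 > £39,949, so the mainline income levy governs.

£43,430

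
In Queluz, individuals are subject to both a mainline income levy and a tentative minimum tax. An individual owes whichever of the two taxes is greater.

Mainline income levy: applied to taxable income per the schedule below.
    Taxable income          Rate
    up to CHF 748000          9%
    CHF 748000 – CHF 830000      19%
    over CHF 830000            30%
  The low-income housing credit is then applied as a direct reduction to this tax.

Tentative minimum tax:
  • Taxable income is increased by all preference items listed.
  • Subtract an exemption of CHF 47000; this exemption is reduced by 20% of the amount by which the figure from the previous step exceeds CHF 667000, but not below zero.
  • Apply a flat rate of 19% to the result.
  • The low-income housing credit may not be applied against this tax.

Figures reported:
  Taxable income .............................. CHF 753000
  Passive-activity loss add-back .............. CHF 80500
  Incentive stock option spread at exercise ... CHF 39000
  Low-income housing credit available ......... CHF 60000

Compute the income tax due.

Tentative minimum tax:
  Adjusted income: CHF 753000 + CHF 80500 + CHF 39000 = CHF 872500
  Exemption: CHF 47000 − 20% × (CHF 872500 − CHF 667000) = CHF 47000 − CHF 41100 = CHF 5900
  Base: CHF 872500 − CHF 5900 = CHF 866600
  CHF 866600 × 19% = CHF 164654

Mainline income levy:
  CHF 748000 × 9% = CHF 67320
  CHF 5000 × 19% = CHF 950
  → CHF 68270
  Less low-income housing credit CHF 60000 → CHF 8270

CHF 164654 > CHF 8270, so the tentative minimum tax is the binding amount.

CHF 164654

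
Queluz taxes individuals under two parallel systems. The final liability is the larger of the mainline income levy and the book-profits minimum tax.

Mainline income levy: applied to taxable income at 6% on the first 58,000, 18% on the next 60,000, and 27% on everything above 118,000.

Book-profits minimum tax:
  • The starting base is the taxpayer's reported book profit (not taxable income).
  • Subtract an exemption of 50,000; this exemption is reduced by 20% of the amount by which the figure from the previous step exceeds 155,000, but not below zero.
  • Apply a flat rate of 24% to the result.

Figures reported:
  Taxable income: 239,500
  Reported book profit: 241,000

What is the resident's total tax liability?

Mainline income levy:
  58,000 × 6% = 3,480
  60,000 × 18% = 10,800
  121,500 × 27% = 32,805
  → 47,085

Book-profits minimum tax:
  Base (reported book profit): 241,000
  Exemption: 50,000 − 20% × (241,000 − 155,000) = 50,000 − 17,200 = 32,800
  Base: 241,000 − 32,800 = 208,200
  208,200 × 24% = 49,968

49,968 > 47,085, so the book-profits minimum tax is the binding amount.

49,968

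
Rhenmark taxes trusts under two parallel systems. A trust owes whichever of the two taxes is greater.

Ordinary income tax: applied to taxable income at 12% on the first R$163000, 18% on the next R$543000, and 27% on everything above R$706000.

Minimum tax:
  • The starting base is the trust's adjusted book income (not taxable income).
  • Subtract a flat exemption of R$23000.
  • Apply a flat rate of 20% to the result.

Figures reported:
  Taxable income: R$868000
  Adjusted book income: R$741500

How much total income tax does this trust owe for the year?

R$161040

Ordinary income tax:
  R$163000 × 12% = R$19560
  R$543000 × 18% = R$97740
  R$162000 × 27% = R$43740
  → R$161040

Minimum tax:
  Base (adjusted book income): R$741500
  Less exemption R$23000 → base R$718500
  R$718500 × 20% = R$143700

R$161040 > R$143700, so the ordinary income tax governs.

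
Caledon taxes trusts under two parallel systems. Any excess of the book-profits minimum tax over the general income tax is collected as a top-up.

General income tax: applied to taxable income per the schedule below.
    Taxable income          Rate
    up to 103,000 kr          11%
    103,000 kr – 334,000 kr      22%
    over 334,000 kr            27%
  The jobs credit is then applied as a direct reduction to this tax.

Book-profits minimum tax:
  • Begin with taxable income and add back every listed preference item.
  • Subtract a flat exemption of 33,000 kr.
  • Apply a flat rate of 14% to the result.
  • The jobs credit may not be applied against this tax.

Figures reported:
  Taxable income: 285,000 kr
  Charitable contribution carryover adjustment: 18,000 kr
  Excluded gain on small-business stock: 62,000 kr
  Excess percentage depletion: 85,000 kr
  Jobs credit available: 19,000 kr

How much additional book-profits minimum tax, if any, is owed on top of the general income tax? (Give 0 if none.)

26,010 kr

General income tax:
  103,000 kr × 11% = 11,330 kr
  182,000 kr × 22% = 40,040 kr
  → 51,370 kr
  Less jobs credit 19,000 kr → 32,370 kr

Book-profits minimum tax:
  Adjusted income: 285,000 kr + 18,000 kr + 62,000 kr + 85,000 kr = 450,000 kr
  Less exemption 33,000 kr → base 417,000 kr
  417,000 kr × 14% = 58,380 kr

Excess of book-profits minimum tax over general income tax: 58,380 kr − 32,370 kr = 26,010 kr.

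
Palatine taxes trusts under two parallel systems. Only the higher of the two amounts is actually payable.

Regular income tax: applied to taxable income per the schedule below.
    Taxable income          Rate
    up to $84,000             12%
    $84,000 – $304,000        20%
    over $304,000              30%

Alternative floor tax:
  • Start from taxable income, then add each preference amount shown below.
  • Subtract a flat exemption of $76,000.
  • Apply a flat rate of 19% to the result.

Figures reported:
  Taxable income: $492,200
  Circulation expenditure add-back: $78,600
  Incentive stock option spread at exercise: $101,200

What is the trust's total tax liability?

Regular income tax:
  $84,000 × 12% = $10,080
  $220,000 × 20% = $44,000
  $188,200 × 30% = $56,460
  → $110,540

Alternative floor tax:
  Adjusted income: $492,200 + $78,600 + $101,200 = $672,000
  Less exemption $76,000 → base $596,000
  $596,000 × 19% = $113,240

$113,240 > $110,540, so the alternative floor tax is the binding amount.

$113,240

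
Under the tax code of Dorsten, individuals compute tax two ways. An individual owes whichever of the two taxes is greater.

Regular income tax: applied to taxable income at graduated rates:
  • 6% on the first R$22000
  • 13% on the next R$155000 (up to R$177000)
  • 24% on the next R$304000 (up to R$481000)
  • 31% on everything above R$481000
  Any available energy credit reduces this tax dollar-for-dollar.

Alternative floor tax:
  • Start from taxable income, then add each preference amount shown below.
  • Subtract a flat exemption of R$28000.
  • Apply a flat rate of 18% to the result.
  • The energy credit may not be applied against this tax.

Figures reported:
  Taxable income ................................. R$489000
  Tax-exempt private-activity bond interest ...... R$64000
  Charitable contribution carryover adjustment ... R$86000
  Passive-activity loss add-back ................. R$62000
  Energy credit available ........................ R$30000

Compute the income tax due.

Regular income tax:
  R$22000 × 6% = R$1320
  R$155000 × 13% = R$20150
  R$304000 × 24% = R$72960
  R$8000 × 31% = R$2480
  → R$96910
  Less energy credit R$30000 → R$66910

Alternative floor tax:
  Adjusted income: R$489000 + R$64000 + R$86000 + R$62000 = R$701000
  Less exemption R$28000 → base R$673000
  R$673000 × 18% = R$121140

R$121140 > R$66910, so the alternative floor tax is the binding amount.

R$121140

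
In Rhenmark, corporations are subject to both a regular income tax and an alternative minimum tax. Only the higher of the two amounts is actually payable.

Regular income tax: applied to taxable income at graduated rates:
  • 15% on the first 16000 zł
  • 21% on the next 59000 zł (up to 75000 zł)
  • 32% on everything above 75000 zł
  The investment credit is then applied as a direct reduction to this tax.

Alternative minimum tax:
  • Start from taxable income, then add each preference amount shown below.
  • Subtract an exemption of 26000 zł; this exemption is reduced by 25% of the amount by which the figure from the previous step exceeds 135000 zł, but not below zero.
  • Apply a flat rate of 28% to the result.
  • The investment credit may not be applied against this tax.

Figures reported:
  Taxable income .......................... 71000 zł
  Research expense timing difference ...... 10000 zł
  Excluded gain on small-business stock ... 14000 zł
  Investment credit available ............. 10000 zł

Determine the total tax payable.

Regular income tax:
  16000 zł × 15% = 2400 zł
  55000 zł × 21% = 11550 zł
  → 13950 zł
  Less investment credit 10000 zł → 3950 zł

Alternative minimum tax:
  Adjusted income: 71000 zł + 10000 zł + 14000 zł = 95000 zł
  Exemption: 95000 zł ≤ 135000 zł, so full 26000 zł applies
  Base: 95000 zł − 26000 zł = 69000 zł
  69000 zł × 28% = 19320 zł

19320 zł > 3950 zł, so the alternative minimum tax is the binding amount.

19320 zł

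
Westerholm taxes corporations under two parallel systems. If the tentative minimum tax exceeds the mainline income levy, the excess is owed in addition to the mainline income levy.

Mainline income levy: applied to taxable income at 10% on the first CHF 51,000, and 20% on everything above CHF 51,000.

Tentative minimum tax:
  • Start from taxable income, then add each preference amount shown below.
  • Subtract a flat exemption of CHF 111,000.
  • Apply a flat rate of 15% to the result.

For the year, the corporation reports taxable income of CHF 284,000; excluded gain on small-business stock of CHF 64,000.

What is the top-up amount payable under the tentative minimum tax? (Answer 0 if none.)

CHF 0

Mainline income levy:
  CHF 51,000 × 10% = CHF 5,100
  CHF 233,000 × 20% = CHF 46,600
  → CHF 51,700

Tentative minimum tax:
  Adjusted income: CHF 284,000 + CHF 64,000 = CHF 348,000
  Less exemption CHF 111,000 → base CHF 237,000
  CHF 237,000 × 15% = CHF 35,550

CHF 35,550 ≤ CHF 51,700, so no add-on is due.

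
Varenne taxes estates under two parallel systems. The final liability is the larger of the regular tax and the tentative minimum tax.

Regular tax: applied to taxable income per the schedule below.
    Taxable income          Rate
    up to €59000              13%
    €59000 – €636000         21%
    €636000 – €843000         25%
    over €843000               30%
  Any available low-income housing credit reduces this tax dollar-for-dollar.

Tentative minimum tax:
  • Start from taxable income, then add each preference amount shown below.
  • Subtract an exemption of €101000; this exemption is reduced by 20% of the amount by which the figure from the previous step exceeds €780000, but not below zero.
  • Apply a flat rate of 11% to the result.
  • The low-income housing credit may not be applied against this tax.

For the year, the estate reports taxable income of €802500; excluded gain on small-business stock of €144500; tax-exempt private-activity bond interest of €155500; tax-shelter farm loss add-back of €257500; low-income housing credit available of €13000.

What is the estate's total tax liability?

Regular tax:
  €59000 × 13% = €7670
  €577000 × 21% = €121170
  €166500 × 25% = €41625
  → €170465
  Less low-income housing credit €13000 → €157465

Tentative minimum tax:
  Adjusted income: €802500 + €144500 + €155500 + €257500 = €1360000
  Exemption: 20% × (€1360000 − €780000) = €116000 ≥ €101000, so the exemption is fully phased out
  Base: €1360000 − €0 = €1360000
  €1360000 × 11% = €149600

€157465 > €149600, so the regular tax governs.

€157465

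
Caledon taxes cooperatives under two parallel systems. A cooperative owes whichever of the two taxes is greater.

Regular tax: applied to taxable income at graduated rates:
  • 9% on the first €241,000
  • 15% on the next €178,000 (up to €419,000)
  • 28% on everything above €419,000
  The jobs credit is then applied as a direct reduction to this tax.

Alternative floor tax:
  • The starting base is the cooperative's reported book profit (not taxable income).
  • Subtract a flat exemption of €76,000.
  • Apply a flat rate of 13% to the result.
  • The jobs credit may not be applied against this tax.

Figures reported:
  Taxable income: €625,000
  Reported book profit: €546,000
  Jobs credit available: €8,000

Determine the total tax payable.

Regular tax:
  €241,000 × 9% = €21,690
  €178,000 × 15% = €26,700
  €206,000 × 28% = €57,680
  → €106,070
  Less jobs credit €8,000 → €98,070

Alternative floor tax:
  Base (reported book profit): €546,000
  Less exemption €76,000 → base €470,000
  €470,000 × 13% = €61,100

€98,070 > €61,100, so the regular tax governs.

€98,070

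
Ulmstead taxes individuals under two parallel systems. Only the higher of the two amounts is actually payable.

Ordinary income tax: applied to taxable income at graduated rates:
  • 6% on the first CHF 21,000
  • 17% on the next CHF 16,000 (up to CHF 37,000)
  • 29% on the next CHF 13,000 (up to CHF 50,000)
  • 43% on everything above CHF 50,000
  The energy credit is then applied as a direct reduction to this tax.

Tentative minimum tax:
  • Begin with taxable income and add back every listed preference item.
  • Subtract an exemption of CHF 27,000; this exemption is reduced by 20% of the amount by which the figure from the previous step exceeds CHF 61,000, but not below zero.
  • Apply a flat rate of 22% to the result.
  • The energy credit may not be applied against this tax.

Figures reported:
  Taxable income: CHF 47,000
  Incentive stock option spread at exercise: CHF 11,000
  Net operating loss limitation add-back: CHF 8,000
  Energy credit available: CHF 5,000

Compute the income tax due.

CHF 8,800

Ordinary income tax:
  CHF 21,000 × 6% = CHF 1,260
  CHF 16,000 × 17% = CHF 2,720
  CHF 10,000 × 29% = CHF 2,900
  → CHF 6,880
  Less energy credit CHF 5,000 → CHF 1,880

Tentative minimum tax:
  Adjusted income: CHF 47,000 + CHF 11,000 + CHF 8,000 = CHF 66,000
  Exemption: CHF 27,000 − 20% × (CHF 66,000 − CHF 61,000) = CHF 27,000 − CHF 1,000 = CHF 26,000
  Base: CHF 66,000 − CHF 26,000 = CHF 40,000
  CHF 40,000 × 22% = CHF 8,800

CHF 8,800 > CHF 1,880, so the tentative minimum tax is the binding amount.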